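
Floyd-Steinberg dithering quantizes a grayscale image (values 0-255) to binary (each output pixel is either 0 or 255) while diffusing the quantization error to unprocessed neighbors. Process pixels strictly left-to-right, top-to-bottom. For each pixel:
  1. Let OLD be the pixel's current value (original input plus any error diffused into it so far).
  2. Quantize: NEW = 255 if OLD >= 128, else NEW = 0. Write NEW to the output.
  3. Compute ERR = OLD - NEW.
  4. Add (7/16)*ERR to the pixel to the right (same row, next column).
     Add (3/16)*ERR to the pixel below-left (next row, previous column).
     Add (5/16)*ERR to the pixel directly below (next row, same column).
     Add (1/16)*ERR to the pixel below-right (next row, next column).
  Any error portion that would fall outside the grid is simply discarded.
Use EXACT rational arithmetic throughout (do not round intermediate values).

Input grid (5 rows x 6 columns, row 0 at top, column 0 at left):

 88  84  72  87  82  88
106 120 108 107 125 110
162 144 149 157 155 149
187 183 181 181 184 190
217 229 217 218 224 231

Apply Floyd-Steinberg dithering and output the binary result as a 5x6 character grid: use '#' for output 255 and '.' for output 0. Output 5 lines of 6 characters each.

(0,0): OLD=88 → NEW=0, ERR=88
(0,1): OLD=245/2 → NEW=0, ERR=245/2
(0,2): OLD=4019/32 → NEW=0, ERR=4019/32
(0,3): OLD=72677/512 → NEW=255, ERR=-57883/512
(0,4): OLD=266563/8192 → NEW=0, ERR=266563/8192
(0,5): OLD=13400277/131072 → NEW=0, ERR=13400277/131072
(1,0): OLD=5007/32 → NEW=255, ERR=-3153/32
(1,1): OLD=36921/256 → NEW=255, ERR=-28359/256
(1,2): OLD=698301/8192 → NEW=0, ERR=698301/8192
(1,3): OLD=4027681/32768 → NEW=0, ERR=4027681/32768
(1,4): OLD=421626891/2097152 → NEW=255, ERR=-113146869/2097152
(1,5): OLD=4039221725/33554432 → NEW=0, ERR=4039221725/33554432
(2,0): OLD=452355/4096 → NEW=0, ERR=452355/4096
(2,1): OLD=21957633/131072 → NEW=255, ERR=-11465727/131072
(2,2): OLD=321892003/2097152 → NEW=255, ERR=-212881757/2097152
(2,3): OLD=2453027947/16777216 → NEW=255, ERR=-1825162133/16777216
(2,4): OLD=64852982497/536870912 → NEW=0, ERR=64852982497/536870912
(2,5): OLD=2028043271223/8589934592 → NEW=255, ERR=-162390049737/8589934592
(3,0): OLD=430147043/2097152 → NEW=255, ERR=-104626717/2097152
(3,1): OLD=2041888183/16777216 → NEW=0, ERR=2041888183/16777216
(3,2): OLD=23710832541/134217728 → NEW=255, ERR=-10514688099/134217728
(3,3): OLD=1108402170799/8589934592 → NEW=255, ERR=-1082031150161/8589934592
(3,4): OLD=10740567413087/68719476736 → NEW=255, ERR=-6782899154593/68719476736
(3,5): OLD=163232494965425/1099511627776 → NEW=255, ERR=-117142970117455/1099511627776
(4,0): OLD=60191089821/268435456 → NEW=255, ERR=-8259951459/268435456
(4,1): OLD=1012598556841/4294967296 → NEW=255, ERR=-82618103639/4294967296
(4,2): OLD=23102252560011/137438953472 → NEW=255, ERR=-11944680575349/137438953472
(4,3): OLD=257747378129079/2199023255552 → NEW=0, ERR=257747378129079/2199023255552
(4,4): OLD=7620409334921095/35184372088832 → NEW=255, ERR=-1351605547731065/35184372088832
(4,5): OLD=98364480820261201/562949953421312 → NEW=255, ERR=-45187757302173359/562949953421312
Row 0: ...#..
Row 1: ##..#.
Row 2: .###.#
Row 3: #.####
Row 4: ###.##

Answer: ...#..
##..#.
.###.#
#.####
###.##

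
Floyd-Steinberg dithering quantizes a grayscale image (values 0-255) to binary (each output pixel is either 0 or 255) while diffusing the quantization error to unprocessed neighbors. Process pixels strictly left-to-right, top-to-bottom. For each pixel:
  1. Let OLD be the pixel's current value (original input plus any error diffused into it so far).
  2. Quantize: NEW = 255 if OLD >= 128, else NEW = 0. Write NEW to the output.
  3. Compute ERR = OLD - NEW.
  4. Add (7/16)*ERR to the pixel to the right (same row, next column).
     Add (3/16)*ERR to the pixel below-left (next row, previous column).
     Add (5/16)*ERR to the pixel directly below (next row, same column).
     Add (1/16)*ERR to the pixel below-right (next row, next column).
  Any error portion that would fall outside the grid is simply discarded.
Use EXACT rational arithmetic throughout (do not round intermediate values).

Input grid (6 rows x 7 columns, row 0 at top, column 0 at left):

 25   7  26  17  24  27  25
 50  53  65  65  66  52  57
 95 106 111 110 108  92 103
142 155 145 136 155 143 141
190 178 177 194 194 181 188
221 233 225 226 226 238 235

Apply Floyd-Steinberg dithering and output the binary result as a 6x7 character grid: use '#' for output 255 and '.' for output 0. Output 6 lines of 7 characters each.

(0,0): OLD=25 → NEW=0, ERR=25
(0,1): OLD=287/16 → NEW=0, ERR=287/16
(0,2): OLD=8665/256 → NEW=0, ERR=8665/256
(0,3): OLD=130287/4096 → NEW=0, ERR=130287/4096
(0,4): OLD=2484873/65536 → NEW=0, ERR=2484873/65536
(0,5): OLD=45705663/1048576 → NEW=0, ERR=45705663/1048576
(0,6): OLD=739370041/16777216 → NEW=0, ERR=739370041/16777216
(1,0): OLD=15661/256 → NEW=0, ERR=15661/256
(1,1): OLD=191035/2048 → NEW=0, ERR=191035/2048
(1,2): OLD=8091863/65536 → NEW=0, ERR=8091863/65536
(1,3): OLD=36224075/262144 → NEW=255, ERR=-30622645/262144
(1,4): OLD=619122497/16777216 → NEW=0, ERR=619122497/16777216
(1,5): OLD=12401595921/134217728 → NEW=0, ERR=12401595921/134217728
(1,6): OLD=244642865887/2147483648 → NEW=0, ERR=244642865887/2147483648
(2,0): OLD=4312505/32768 → NEW=255, ERR=-4043335/32768
(2,1): OLD=113392771/1048576 → NEW=0, ERR=113392771/1048576
(2,2): OLD=3033707593/16777216 → NEW=255, ERR=-1244482487/16777216
(2,3): OLD=7473080385/134217728 → NEW=0, ERR=7473080385/134217728
(2,4): OLD=165265345041/1073741824 → NEW=255, ERR=-108538820079/1073741824
(2,5): OLD=3446856399707/34359738368 → NEW=0, ERR=3446856399707/34359738368
(2,6): OLD=103499081455149/549755813888 → NEW=255, ERR=-36688651086291/549755813888
(3,0): OLD=2075609385/16777216 → NEW=0, ERR=2075609385/16777216
(3,1): OLD=29702274037/134217728 → NEW=255, ERR=-4523246603/134217728
(3,2): OLD=133438309551/1073741824 → NEW=0, ERR=133438309551/1073741824
(3,3): OLD=791047562969/4294967296 → NEW=255, ERR=-304169097511/4294967296
(3,4): OLD=63066148257065/549755813888 → NEW=0, ERR=63066148257065/549755813888
(3,5): OLD=904707511406219/4398046511104 → NEW=255, ERR=-216794348925301/4398046511104
(3,6): OLD=7378084062284373/70368744177664 → NEW=0, ERR=7378084062284373/70368744177664
(4,0): OLD=477476528711/2147483648 → NEW=255, ERR=-70131801529/2147483648
(4,1): OLD=6329558949147/34359738368 → NEW=255, ERR=-2432174334693/34359738368
(4,2): OLD=93173678772853/549755813888 → NEW=255, ERR=-47014053768587/549755813888
(4,3): OLD=720097153391255/4398046511104 → NEW=255, ERR=-401404706940265/4398046511104
(4,4): OLD=6201248574770197/35184372088832 → NEW=255, ERR=-2770766307881963/35184372088832
(4,5): OLD=177860326077900821/1125899906842624 → NEW=255, ERR=-109244150166968299/1125899906842624
(4,6): OLD=3156745240271707683/18014398509481984 → NEW=255, ERR=-1436926379646198237/18014398509481984
(5,0): OLD=108588967742849/549755813888 → NEW=255, ERR=-31598764798591/549755813888
(5,1): OLD=737364235655851/4398046511104 → NEW=255, ERR=-384137624675669/4398046511104
(5,2): OLD=4873954740419869/35184372088832 → NEW=255, ERR=-4098060142232291/35184372088832
(5,3): OLD=35581440917572209/281474976710656 → NEW=0, ERR=35581440917572209/281474976710656
(5,4): OLD=4193719744096223419/18014398509481984 → NEW=255, ERR=-399951875821682501/18014398509481984
(5,5): OLD=25665111445711996939/144115188075855872 → NEW=255, ERR=-11084261513631250421/144115188075855872
(5,6): OLD=392822970162579454021/2305843009213693952 → NEW=255, ERR=-195166997186912503739/2305843009213693952
Row 0: .......
Row 1: ...#...
Row 2: #.#.#.#
Row 3: .#.#.#.
Row 4: #######
Row 5: ###.###

Answer: .......
...#...
#.#.#.#
.#.#.#.
#######
###.###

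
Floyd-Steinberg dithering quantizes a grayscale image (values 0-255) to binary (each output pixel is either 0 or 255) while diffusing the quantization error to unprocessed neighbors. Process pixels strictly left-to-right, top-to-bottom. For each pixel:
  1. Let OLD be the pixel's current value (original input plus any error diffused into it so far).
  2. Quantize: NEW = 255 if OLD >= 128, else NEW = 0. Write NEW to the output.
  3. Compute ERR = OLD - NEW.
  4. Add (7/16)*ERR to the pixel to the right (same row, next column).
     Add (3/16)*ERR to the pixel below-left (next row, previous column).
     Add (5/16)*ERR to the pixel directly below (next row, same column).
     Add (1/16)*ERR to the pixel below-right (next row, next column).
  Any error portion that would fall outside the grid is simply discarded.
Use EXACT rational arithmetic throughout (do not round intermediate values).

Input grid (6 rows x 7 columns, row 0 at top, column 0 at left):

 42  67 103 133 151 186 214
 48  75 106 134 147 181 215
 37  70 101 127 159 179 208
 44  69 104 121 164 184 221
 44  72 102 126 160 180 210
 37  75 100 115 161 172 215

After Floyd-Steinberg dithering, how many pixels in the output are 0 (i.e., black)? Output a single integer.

(0,0): OLD=42 → NEW=0, ERR=42
(0,1): OLD=683/8 → NEW=0, ERR=683/8
(0,2): OLD=17965/128 → NEW=255, ERR=-14675/128
(0,3): OLD=169659/2048 → NEW=0, ERR=169659/2048
(0,4): OLD=6135581/32768 → NEW=255, ERR=-2220259/32768
(0,5): OLD=81975755/524288 → NEW=255, ERR=-51717685/524288
(0,6): OLD=1433138317/8388608 → NEW=255, ERR=-705956723/8388608
(1,0): OLD=9873/128 → NEW=0, ERR=9873/128
(1,1): OLD=119351/1024 → NEW=0, ERR=119351/1024
(1,2): OLD=4654147/32768 → NEW=255, ERR=-3701693/32768
(1,3): OLD=11874471/131072 → NEW=0, ERR=11874471/131072
(1,4): OLD=1276269493/8388608 → NEW=255, ERR=-862825547/8388608
(1,5): OLD=5714979333/67108864 → NEW=0, ERR=5714979333/67108864
(1,6): OLD=236001214891/1073741824 → NEW=255, ERR=-37802950229/1073741824
(2,0): OLD=1359181/16384 → NEW=0, ERR=1359181/16384
(2,1): OLD=66247263/524288 → NEW=0, ERR=66247263/524288
(2,2): OLD=1218446173/8388608 → NEW=255, ERR=-920648867/8388608
(2,3): OLD=5432415029/67108864 → NEW=0, ERR=5432415029/67108864
(2,4): OLD=98731750245/536870912 → NEW=255, ERR=-38170332315/536870912
(2,5): OLD=2774159757463/17179869184 → NEW=255, ERR=-1606706884457/17179869184
(2,6): OLD=44366455144081/274877906944 → NEW=255, ERR=-25727411126639/274877906944
(3,0): OLD=785309501/8388608 → NEW=0, ERR=785309501/8388608
(3,1): OLD=8995962425/67108864 → NEW=255, ERR=-8116797895/67108864
(3,2): OLD=21401252251/536870912 → NEW=0, ERR=21401252251/536870912
(3,3): OLD=308263732029/2147483648 → NEW=255, ERR=-239344598211/2147483648
(3,4): OLD=22140003662653/274877906944 → NEW=0, ERR=22140003662653/274877906944
(3,5): OLD=369479294699975/2199023255552 → NEW=255, ERR=-191271635465785/2199023255552
(3,6): OLD=5202089857095321/35184372088832 → NEW=255, ERR=-3769925025556839/35184372088832
(4,0): OLD=54306626611/1073741824 → NEW=0, ERR=54306626611/1073741824
(4,1): OLD=1196680265559/17179869184 → NEW=0, ERR=1196680265559/17179869184
(4,2): OLD=32016338109177/274877906944 → NEW=0, ERR=32016338109177/274877906944
(4,3): OLD=351232568224387/2199023255552 → NEW=255, ERR=-209518361941373/2199023255552
(4,4): OLD=2114783686082105/17592186044416 → NEW=0, ERR=2114783686082105/17592186044416
(4,5): OLD=107160377775871897/562949953421312 → NEW=255, ERR=-36391860346562663/562949953421312
(4,6): OLD=1286209280345881599/9007199254740992 → NEW=255, ERR=-1010626529613071361/9007199254740992
(5,0): OLD=18105053482485/274877906944 → NEW=0, ERR=18105053482485/274877906944
(5,1): OLD=331137397347431/2199023255552 → NEW=255, ERR=-229613532818329/2199023255552
(5,2): OLD=1358207995844705/17592186044416 → NEW=0, ERR=1358207995844705/17592186044416
(5,3): OLD=20944870256108549/140737488355328 → NEW=255, ERR=-14943189274500091/140737488355328
(5,4): OLD=1207302888403754487/9007199254740992 → NEW=255, ERR=-1089532921555198473/9007199254740992
(5,5): OLD=6150311364435315655/72057594037927936 → NEW=0, ERR=6150311364435315655/72057594037927936
(5,6): OLD=245847083732636434121/1152921504606846976 → NEW=255, ERR=-48147899942109544759/1152921504606846976
Output grid:
  Row 0: ..#.###  (3 black, running=3)
  Row 1: ..#.#.#  (4 black, running=7)
  Row 2: ..#.###  (3 black, running=10)
  Row 3: .#.#.##  (3 black, running=13)
  Row 4: ...#.##  (4 black, running=17)
  Row 5: .#.##.#  (3 black, running=20)

Answer: 20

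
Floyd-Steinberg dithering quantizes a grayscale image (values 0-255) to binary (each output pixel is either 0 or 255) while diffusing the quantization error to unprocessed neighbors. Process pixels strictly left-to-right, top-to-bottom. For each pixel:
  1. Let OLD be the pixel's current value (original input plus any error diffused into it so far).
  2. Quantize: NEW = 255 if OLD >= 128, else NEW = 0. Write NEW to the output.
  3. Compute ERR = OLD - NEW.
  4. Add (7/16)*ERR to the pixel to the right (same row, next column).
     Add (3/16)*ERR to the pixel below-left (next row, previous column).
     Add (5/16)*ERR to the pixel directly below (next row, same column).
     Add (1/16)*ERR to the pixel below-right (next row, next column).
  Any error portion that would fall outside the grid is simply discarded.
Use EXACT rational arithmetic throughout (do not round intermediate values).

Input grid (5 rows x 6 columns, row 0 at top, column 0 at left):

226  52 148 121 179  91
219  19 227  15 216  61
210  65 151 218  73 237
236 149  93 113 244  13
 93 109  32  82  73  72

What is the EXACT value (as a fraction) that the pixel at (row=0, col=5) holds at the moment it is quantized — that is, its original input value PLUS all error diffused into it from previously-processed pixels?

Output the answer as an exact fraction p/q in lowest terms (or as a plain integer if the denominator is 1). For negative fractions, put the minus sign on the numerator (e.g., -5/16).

(0,0): OLD=226 → NEW=255, ERR=-29
(0,1): OLD=629/16 → NEW=0, ERR=629/16
(0,2): OLD=42291/256 → NEW=255, ERR=-22989/256
(0,3): OLD=334693/4096 → NEW=0, ERR=334693/4096
(0,4): OLD=14073795/65536 → NEW=255, ERR=-2637885/65536
(0,5): OLD=76955221/1048576 → NEW=0, ERR=76955221/1048576
Target (0,5): original=91, with diffused error = 76955221/1048576

Answer: 76955221/1048576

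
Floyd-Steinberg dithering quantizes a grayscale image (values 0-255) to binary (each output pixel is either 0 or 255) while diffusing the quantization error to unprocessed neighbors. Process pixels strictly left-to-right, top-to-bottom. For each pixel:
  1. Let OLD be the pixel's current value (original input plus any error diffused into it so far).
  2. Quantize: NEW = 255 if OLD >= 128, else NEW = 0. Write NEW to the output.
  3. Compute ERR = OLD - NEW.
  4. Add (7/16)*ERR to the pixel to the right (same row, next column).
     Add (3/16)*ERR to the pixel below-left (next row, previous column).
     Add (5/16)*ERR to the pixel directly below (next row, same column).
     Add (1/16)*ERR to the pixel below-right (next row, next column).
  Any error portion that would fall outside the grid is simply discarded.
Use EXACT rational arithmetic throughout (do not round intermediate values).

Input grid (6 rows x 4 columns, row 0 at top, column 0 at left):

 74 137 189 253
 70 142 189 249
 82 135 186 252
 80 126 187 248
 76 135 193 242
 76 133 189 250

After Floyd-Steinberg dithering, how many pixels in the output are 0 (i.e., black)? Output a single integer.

(0,0): OLD=74 → NEW=0, ERR=74
(0,1): OLD=1355/8 → NEW=255, ERR=-685/8
(0,2): OLD=19397/128 → NEW=255, ERR=-13243/128
(0,3): OLD=425443/2048 → NEW=255, ERR=-96797/2048
(1,0): OLD=9865/128 → NEW=0, ERR=9865/128
(1,1): OLD=137407/1024 → NEW=255, ERR=-123713/1024
(1,2): OLD=2935979/32768 → NEW=0, ERR=2935979/32768
(1,3): OLD=139965597/524288 → NEW=255, ERR=6272157/524288
(2,0): OLD=1366949/16384 → NEW=0, ERR=1366949/16384
(2,1): OLD=81455463/524288 → NEW=255, ERR=-52237977/524288
(2,2): OLD=173121123/1048576 → NEW=255, ERR=-94265757/1048576
(2,3): OLD=3724671031/16777216 → NEW=255, ERR=-553519049/16777216
(3,0): OLD=733086549/8388608 → NEW=0, ERR=733086549/8388608
(3,1): OLD=16301501131/134217728 → NEW=0, ERR=16301501131/134217728
(3,2): OLD=428702486325/2147483648 → NEW=255, ERR=-118905843915/2147483648
(3,3): OLD=7141565746163/34359738368 → NEW=255, ERR=-1620167537677/34359738368
(4,0): OLD=270760184561/2147483648 → NEW=0, ERR=270760184561/2147483648
(4,1): OLD=3834479343443/17179869184 → NEW=255, ERR=-546387298477/17179869184
(4,2): OLD=88253664065011/549755813888 → NEW=255, ERR=-51934068476429/549755813888
(4,3): OLD=1605062732982933/8796093022208 → NEW=255, ERR=-637940987680107/8796093022208
(5,0): OLD=30081966414753/274877906944 → NEW=0, ERR=30081966414753/274877906944
(5,1): OLD=1417118335822215/8796093022208 → NEW=255, ERR=-825885384840825/8796093022208
(5,2): OLD=452184027103011/4398046511104 → NEW=0, ERR=452184027103011/4398046511104
(5,3): OLD=37494298434250755/140737488355328 → NEW=255, ERR=1606238903642115/140737488355328
Output grid:
  Row 0: .###  (1 black, running=1)
  Row 1: .#.#  (2 black, running=3)
  Row 2: .###  (1 black, running=4)
  Row 3: ..##  (2 black, running=6)
  Row 4: .###  (1 black, running=7)
  Row 5: .#.#  (2 black, running=9)

Answer: 9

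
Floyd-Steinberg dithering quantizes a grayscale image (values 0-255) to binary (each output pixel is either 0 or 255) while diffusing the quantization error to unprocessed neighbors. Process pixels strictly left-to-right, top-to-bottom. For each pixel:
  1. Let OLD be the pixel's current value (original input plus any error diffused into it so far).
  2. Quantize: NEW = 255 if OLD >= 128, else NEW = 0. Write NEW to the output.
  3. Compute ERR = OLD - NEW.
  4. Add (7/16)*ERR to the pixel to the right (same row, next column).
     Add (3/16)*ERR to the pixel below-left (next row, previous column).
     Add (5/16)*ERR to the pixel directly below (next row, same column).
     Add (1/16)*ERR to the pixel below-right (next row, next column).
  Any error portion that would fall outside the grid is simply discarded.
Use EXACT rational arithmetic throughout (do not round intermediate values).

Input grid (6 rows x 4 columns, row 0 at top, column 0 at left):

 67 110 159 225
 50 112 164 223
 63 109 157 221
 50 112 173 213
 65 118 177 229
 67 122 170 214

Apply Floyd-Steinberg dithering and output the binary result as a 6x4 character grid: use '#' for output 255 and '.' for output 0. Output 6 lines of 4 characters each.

Answer: .#.#
..##
.###
..##
.#.#
.###

Derivation:
(0,0): OLD=67 → NEW=0, ERR=67
(0,1): OLD=2229/16 → NEW=255, ERR=-1851/16
(0,2): OLD=27747/256 → NEW=0, ERR=27747/256
(0,3): OLD=1115829/4096 → NEW=255, ERR=71349/4096
(1,0): OLD=12607/256 → NEW=0, ERR=12607/256
(1,1): OLD=249657/2048 → NEW=0, ERR=249657/2048
(1,2): OLD=16203053/65536 → NEW=255, ERR=-508627/65536
(1,3): OLD=243083211/1048576 → NEW=255, ERR=-24303669/1048576
(2,0): OLD=3317635/32768 → NEW=0, ERR=3317635/32768
(2,1): OLD=202388305/1048576 → NEW=255, ERR=-64998575/1048576
(2,2): OLD=274157013/2097152 → NEW=255, ERR=-260616747/2097152
(2,3): OLD=5331899489/33554432 → NEW=255, ERR=-3224480671/33554432
(3,0): OLD=1174686675/16777216 → NEW=0, ERR=1174686675/16777216
(3,1): OLD=28531518989/268435456 → NEW=0, ERR=28531518989/268435456
(3,2): OLD=681928085747/4294967296 → NEW=255, ERR=-413288574733/4294967296
(3,3): OLD=9146817794341/68719476736 → NEW=255, ERR=-8376648773339/68719476736
(4,0): OLD=458742365207/4294967296 → NEW=0, ERR=458742365207/4294967296
(4,1): OLD=6331735197509/34359738368 → NEW=255, ERR=-2429998086331/34359738368
(4,2): OLD=109704621470245/1099511627776 → NEW=0, ERR=109704621470245/1099511627776
(4,3): OLD=4020609177464211/17592186044416 → NEW=255, ERR=-465398263861869/17592186044416
(5,0): OLD=47893339879783/549755813888 → NEW=0, ERR=47893339879783/549755813888
(5,1): OLD=2874505671826481/17592186044416 → NEW=255, ERR=-1611501769499599/17592186044416
(5,2): OLD=1334570298754589/8796093022208 → NEW=255, ERR=-908433421908451/8796093022208
(5,3): OLD=46945859733576645/281474976710656 → NEW=255, ERR=-24830259327640635/281474976710656
Row 0: .#.#
Row 1: ..##
Row 2: .###
Row 3: ..##
Row 4: .#.#
Row 5: .###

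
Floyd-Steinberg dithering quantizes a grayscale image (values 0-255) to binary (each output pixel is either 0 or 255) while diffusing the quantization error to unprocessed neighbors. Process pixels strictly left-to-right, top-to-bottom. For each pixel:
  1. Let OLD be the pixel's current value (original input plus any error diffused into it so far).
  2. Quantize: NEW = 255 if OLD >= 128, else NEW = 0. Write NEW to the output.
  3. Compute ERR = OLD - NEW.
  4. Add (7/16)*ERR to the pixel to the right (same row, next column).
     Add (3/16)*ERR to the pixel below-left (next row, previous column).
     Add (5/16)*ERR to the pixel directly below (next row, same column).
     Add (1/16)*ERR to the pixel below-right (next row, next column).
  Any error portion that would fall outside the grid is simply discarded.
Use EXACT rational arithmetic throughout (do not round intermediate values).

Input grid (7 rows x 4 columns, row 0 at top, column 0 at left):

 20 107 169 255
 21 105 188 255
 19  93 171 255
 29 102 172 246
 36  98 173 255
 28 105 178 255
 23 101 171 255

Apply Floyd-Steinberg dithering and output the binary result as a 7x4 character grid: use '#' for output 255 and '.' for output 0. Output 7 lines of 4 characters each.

(0,0): OLD=20 → NEW=0, ERR=20
(0,1): OLD=463/4 → NEW=0, ERR=463/4
(0,2): OLD=14057/64 → NEW=255, ERR=-2263/64
(0,3): OLD=245279/1024 → NEW=255, ERR=-15841/1024
(1,0): OLD=3133/64 → NEW=0, ERR=3133/64
(1,1): OLD=80491/512 → NEW=255, ERR=-50069/512
(1,2): OLD=2269191/16384 → NEW=255, ERR=-1908729/16384
(1,3): OLD=51639009/262144 → NEW=255, ERR=-15207711/262144
(2,0): OLD=130761/8192 → NEW=0, ERR=130761/8192
(2,1): OLD=13274867/262144 → NEW=0, ERR=13274867/262144
(2,2): OLD=73274159/524288 → NEW=255, ERR=-60419281/524288
(2,3): OLD=1503003635/8388608 → NEW=255, ERR=-636091405/8388608
(3,0): OLD=182381177/4194304 → NEW=0, ERR=182381177/4194304
(3,1): OLD=7800648615/67108864 → NEW=0, ERR=7800648615/67108864
(3,2): OLD=188751966425/1073741824 → NEW=255, ERR=-85052198695/1073741824
(3,3): OLD=3100045241711/17179869184 → NEW=255, ERR=-1280821400209/17179869184
(4,0): OLD=76647145669/1073741824 → NEW=0, ERR=76647145669/1073741824
(4,1): OLD=1317871037071/8589934592 → NEW=255, ERR=-872562283889/8589934592
(4,2): OLD=26688331876079/274877906944 → NEW=0, ERR=26688331876079/274877906944
(4,3): OLD=1184081108581433/4398046511104 → NEW=255, ERR=62579248249913/4398046511104
(5,0): OLD=4296489672309/137438953472 → NEW=0, ERR=4296489672309/137438953472
(5,1): OLD=482022438575507/4398046511104 → NEW=0, ERR=482022438575507/4398046511104
(5,2): OLD=555495185598051/2199023255552 → NEW=255, ERR=-5255744567709/2199023255552
(5,3): OLD=18610358892623223/70368744177664 → NEW=255, ERR=666329127318903/70368744177664
(6,0): OLD=3751986779382233/70368744177664 → NEW=0, ERR=3751986779382233/70368744177664
(6,1): OLD=180236844366543359/1125899906842624 → NEW=255, ERR=-106867631878325761/1125899906842624
(6,2): OLD=2474315558266441033/18014398509481984 → NEW=255, ERR=-2119356061651464887/18014398509481984
(6,3): OLD=59473099710595764223/288230376151711744 → NEW=255, ERR=-14025646208090730497/288230376151711744
Row 0: ..##
Row 1: .###
Row 2: ..##
Row 3: ..##
Row 4: .#.#
Row 5: ..##
Row 6: .###

Answer: ..##
.###
..##
..##
.#.#
..##
.###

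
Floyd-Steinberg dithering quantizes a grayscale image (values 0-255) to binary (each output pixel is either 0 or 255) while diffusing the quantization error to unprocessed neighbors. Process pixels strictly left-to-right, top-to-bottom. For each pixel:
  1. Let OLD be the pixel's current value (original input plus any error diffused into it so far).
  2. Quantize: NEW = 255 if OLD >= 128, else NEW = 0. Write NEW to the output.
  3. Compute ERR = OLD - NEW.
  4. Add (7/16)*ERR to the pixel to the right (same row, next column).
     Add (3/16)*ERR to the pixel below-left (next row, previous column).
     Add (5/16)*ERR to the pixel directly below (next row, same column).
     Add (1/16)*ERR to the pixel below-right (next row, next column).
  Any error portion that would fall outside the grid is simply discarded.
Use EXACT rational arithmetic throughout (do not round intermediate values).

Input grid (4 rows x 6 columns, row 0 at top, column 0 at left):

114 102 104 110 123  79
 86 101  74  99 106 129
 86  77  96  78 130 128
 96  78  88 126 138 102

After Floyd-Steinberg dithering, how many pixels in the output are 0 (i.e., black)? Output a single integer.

(0,0): OLD=114 → NEW=0, ERR=114
(0,1): OLD=1215/8 → NEW=255, ERR=-825/8
(0,2): OLD=7537/128 → NEW=0, ERR=7537/128
(0,3): OLD=278039/2048 → NEW=255, ERR=-244201/2048
(0,4): OLD=2321057/32768 → NEW=0, ERR=2321057/32768
(0,5): OLD=57666151/524288 → NEW=0, ERR=57666151/524288
(1,0): OLD=13093/128 → NEW=0, ERR=13093/128
(1,1): OLD=134851/1024 → NEW=255, ERR=-126269/1024
(1,2): OLD=316223/32768 → NEW=0, ERR=316223/32768
(1,3): OLD=10868659/131072 → NEW=0, ERR=10868659/131072
(1,4): OLD=1489682457/8388608 → NEW=255, ERR=-649412583/8388608
(1,5): OLD=17975681503/134217728 → NEW=255, ERR=-16249839137/134217728
(2,0): OLD=1553937/16384 → NEW=0, ERR=1553937/16384
(2,1): OLD=46222731/524288 → NEW=0, ERR=46222731/524288
(2,2): OLD=1219937505/8388608 → NEW=255, ERR=-919157535/8388608
(2,3): OLD=2822783129/67108864 → NEW=0, ERR=2822783129/67108864
(2,4): OLD=229118820811/2147483648 → NEW=0, ERR=229118820811/2147483648
(2,5): OLD=4535641504573/34359738368 → NEW=255, ERR=-4226091779267/34359738368
(3,0): OLD=1192604481/8388608 → NEW=255, ERR=-946490559/8388608
(3,1): OLD=2789755245/67108864 → NEW=0, ERR=2789755245/67108864
(3,2): OLD=45818062391/536870912 → NEW=0, ERR=45818062391/536870912
(3,3): OLD=6515930215429/34359738368 → NEW=255, ERR=-2245803068411/34359738368
(3,4): OLD=33621088063397/274877906944 → NEW=0, ERR=33621088063397/274877906944
(3,5): OLD=544231898469515/4398046511104 → NEW=0, ERR=544231898469515/4398046511104
Output grid:
  Row 0: .#.#..  (4 black, running=4)
  Row 1: .#..##  (3 black, running=7)
  Row 2: ..#..#  (4 black, running=11)
  Row 3: #..#..  (4 black, running=15)

Answer: 15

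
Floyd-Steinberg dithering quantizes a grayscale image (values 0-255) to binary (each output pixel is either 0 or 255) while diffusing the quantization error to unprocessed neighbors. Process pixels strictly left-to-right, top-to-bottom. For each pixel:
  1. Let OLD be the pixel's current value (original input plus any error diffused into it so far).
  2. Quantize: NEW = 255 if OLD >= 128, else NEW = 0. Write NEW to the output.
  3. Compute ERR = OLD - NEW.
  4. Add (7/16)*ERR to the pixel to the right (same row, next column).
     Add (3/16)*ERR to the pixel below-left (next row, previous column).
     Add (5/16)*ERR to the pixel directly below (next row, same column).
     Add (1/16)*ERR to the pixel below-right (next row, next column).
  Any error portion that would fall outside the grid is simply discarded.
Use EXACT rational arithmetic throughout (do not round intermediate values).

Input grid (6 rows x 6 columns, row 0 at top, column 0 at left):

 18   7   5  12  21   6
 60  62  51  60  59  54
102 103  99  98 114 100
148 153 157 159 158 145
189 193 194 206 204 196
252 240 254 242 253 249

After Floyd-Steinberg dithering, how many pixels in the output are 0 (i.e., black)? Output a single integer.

(0,0): OLD=18 → NEW=0, ERR=18
(0,1): OLD=119/8 → NEW=0, ERR=119/8
(0,2): OLD=1473/128 → NEW=0, ERR=1473/128
(0,3): OLD=34887/2048 → NEW=0, ERR=34887/2048
(0,4): OLD=932337/32768 → NEW=0, ERR=932337/32768
(0,5): OLD=9672087/524288 → NEW=0, ERR=9672087/524288
(1,0): OLD=8757/128 → NEW=0, ERR=8757/128
(1,1): OLD=102259/1024 → NEW=0, ERR=102259/1024
(1,2): OLD=3355759/32768 → NEW=0, ERR=3355759/32768
(1,3): OLD=15228163/131072 → NEW=0, ERR=15228163/131072
(1,4): OLD=1033850729/8388608 → NEW=0, ERR=1033850729/8388608
(1,5): OLD=15497157647/134217728 → NEW=0, ERR=15497157647/134217728
(2,0): OLD=2328225/16384 → NEW=255, ERR=-1849695/16384
(2,1): OLD=56776443/524288 → NEW=0, ERR=56776443/524288
(2,2): OLD=1731462577/8388608 → NEW=255, ERR=-407632463/8388608
(2,3): OLD=9566774377/67108864 → NEW=255, ERR=-7545985943/67108864
(2,4): OLD=283962502843/2147483648 → NEW=255, ERR=-263645827397/2147483648
(2,5): OLD=3094891443405/34359738368 → NEW=0, ERR=3094891443405/34359738368
(3,0): OLD=1115892113/8388608 → NEW=255, ERR=-1023202927/8388608
(3,1): OLD=7872533053/67108864 → NEW=0, ERR=7872533053/67108864
(3,2): OLD=96004663047/536870912 → NEW=255, ERR=-40897419513/536870912
(3,3): OLD=2215421510549/34359738368 → NEW=0, ERR=2215421510549/34359738368
(3,4): OLD=43349416251893/274877906944 → NEW=255, ERR=-26744450018827/274877906944
(3,5): OLD=540554585807675/4398046511104 → NEW=0, ERR=540554585807675/4398046511104
(4,0): OLD=185626686815/1073741824 → NEW=255, ERR=-88177478305/1073741824
(4,1): OLD=2951920556883/17179869184 → NEW=255, ERR=-1428946085037/17179869184
(4,2): OLD=84237209914377/549755813888 → NEW=255, ERR=-55950522627063/549755813888
(4,3): OLD=1395229567335053/8796093022208 → NEW=255, ERR=-847774153327987/8796093022208
(4,4): OLD=22307391969725277/140737488355328 → NEW=255, ERR=-13580667560883363/140737488355328
(4,5): OLD=419083665875713643/2251799813685248 → NEW=255, ERR=-155125286614024597/2251799813685248
(5,0): OLD=57928196030377/274877906944 → NEW=255, ERR=-12165670240343/274877906944
(5,1): OLD=1499113131585849/8796093022208 → NEW=255, ERR=-743890589077191/8796093022208
(5,2): OLD=11394551626512515/70368744177664 → NEW=255, ERR=-6549478138791805/70368744177664
(5,3): OLD=330355592227327569/2251799813685248 → NEW=255, ERR=-243853360262410671/2251799813685248
(5,4): OLD=704931584499537713/4503599627370496 → NEW=255, ERR=-443486320479938767/4503599627370496
(5,5): OLD=12852102443995971109/72057594037927936 → NEW=255, ERR=-5522584035675652571/72057594037927936
Output grid:
  Row 0: ......  (6 black, running=6)
  Row 1: ......  (6 black, running=12)
  Row 2: #.###.  (2 black, running=14)
  Row 3: #.#.#.  (3 black, running=17)
  Row 4: ######  (0 black, running=17)
  Row 5: ######  (0 black, running=17)

Answer: 17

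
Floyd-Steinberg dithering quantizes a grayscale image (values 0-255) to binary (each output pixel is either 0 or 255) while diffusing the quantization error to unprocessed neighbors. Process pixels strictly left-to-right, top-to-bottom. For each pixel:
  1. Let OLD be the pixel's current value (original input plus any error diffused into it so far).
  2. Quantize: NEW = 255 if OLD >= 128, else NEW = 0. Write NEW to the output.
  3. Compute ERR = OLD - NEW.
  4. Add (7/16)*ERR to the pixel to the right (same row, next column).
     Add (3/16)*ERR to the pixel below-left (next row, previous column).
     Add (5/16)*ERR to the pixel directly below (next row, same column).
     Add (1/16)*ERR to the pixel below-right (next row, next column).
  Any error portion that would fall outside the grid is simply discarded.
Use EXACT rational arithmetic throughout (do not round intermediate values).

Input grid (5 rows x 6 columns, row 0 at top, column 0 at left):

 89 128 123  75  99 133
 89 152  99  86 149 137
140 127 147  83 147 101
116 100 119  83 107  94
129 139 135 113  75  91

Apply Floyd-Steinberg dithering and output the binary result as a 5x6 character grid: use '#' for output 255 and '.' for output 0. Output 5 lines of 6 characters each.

(0,0): OLD=89 → NEW=0, ERR=89
(0,1): OLD=2671/16 → NEW=255, ERR=-1409/16
(0,2): OLD=21625/256 → NEW=0, ERR=21625/256
(0,3): OLD=458575/4096 → NEW=0, ERR=458575/4096
(0,4): OLD=9698089/65536 → NEW=255, ERR=-7013591/65536
(0,5): OLD=90365471/1048576 → NEW=0, ERR=90365471/1048576
(1,0): OLD=25677/256 → NEW=0, ERR=25677/256
(1,1): OLD=388635/2048 → NEW=255, ERR=-133605/2048
(1,2): OLD=7362615/65536 → NEW=0, ERR=7362615/65536
(1,3): OLD=40724267/262144 → NEW=255, ERR=-26122453/262144
(1,4): OLD=1595780833/16777216 → NEW=0, ERR=1595780833/16777216
(1,5): OLD=53379881687/268435456 → NEW=255, ERR=-15071159593/268435456
(2,0): OLD=5213785/32768 → NEW=255, ERR=-3142055/32768
(2,1): OLD=96464739/1048576 → NEW=0, ERR=96464739/1048576
(2,2): OLD=3348637929/16777216 → NEW=255, ERR=-929552151/16777216
(2,3): OLD=7043132385/134217728 → NEW=0, ERR=7043132385/134217728
(2,4): OLD=785663641891/4294967296 → NEW=255, ERR=-309553018589/4294967296
(2,5): OLD=3976623146021/68719476736 → NEW=0, ERR=3976623146021/68719476736
(3,0): OLD=1732822473/16777216 → NEW=0, ERR=1732822473/16777216
(3,1): OLD=21146546709/134217728 → NEW=255, ERR=-13078973931/134217728
(3,2): OLD=80146267151/1073741824 → NEW=0, ERR=80146267151/1073741824
(3,3): OLD=7908088824493/68719476736 → NEW=0, ERR=7908088824493/68719476736
(3,4): OLD=81888038837773/549755813888 → NEW=255, ERR=-58299693703667/549755813888
(3,5): OLD=538177027623331/8796093022208 → NEW=0, ERR=538177027623331/8796093022208
(4,0): OLD=307101367719/2147483648 → NEW=255, ERR=-240506962521/2147483648
(4,1): OLD=2748815860475/34359738368 → NEW=0, ERR=2748815860475/34359738368
(4,2): OLD=229592129105537/1099511627776 → NEW=255, ERR=-50783335977343/1099511627776
(4,3): OLD=1997352392477669/17592186044416 → NEW=0, ERR=1997352392477669/17592186044416
(4,4): OLD=31017671912866357/281474976710656 → NEW=0, ERR=31017671912866357/281474976710656
(4,5): OLD=683210150724235091/4503599627370496 → NEW=255, ERR=-465207754255241389/4503599627370496
Row 0: .#..#.
Row 1: .#.#.#
Row 2: #.#.#.
Row 3: .#..#.
Row 4: #.#..#

Answer: .#..#.
.#.#.#
#.#.#.
.#..#.
#.#..#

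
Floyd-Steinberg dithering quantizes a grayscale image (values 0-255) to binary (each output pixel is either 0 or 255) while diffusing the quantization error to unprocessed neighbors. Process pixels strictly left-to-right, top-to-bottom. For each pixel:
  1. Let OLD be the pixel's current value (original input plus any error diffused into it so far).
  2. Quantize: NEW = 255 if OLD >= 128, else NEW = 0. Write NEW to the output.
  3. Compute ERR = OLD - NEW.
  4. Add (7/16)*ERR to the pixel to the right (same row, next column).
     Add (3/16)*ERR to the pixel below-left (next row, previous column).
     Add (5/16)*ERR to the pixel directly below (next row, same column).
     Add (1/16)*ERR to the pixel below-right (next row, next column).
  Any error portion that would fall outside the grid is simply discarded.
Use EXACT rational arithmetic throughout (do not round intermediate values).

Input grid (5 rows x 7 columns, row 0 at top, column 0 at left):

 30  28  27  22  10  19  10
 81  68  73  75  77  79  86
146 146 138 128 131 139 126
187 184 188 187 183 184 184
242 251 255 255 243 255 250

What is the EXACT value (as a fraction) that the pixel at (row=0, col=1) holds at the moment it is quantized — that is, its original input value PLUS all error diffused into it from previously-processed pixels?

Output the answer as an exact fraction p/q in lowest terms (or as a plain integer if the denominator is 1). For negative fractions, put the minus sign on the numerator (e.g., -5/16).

(0,0): OLD=30 → NEW=0, ERR=30
(0,1): OLD=329/8 → NEW=0, ERR=329/8
Target (0,1): original=28, with diffused error = 329/8

Answer: 329/8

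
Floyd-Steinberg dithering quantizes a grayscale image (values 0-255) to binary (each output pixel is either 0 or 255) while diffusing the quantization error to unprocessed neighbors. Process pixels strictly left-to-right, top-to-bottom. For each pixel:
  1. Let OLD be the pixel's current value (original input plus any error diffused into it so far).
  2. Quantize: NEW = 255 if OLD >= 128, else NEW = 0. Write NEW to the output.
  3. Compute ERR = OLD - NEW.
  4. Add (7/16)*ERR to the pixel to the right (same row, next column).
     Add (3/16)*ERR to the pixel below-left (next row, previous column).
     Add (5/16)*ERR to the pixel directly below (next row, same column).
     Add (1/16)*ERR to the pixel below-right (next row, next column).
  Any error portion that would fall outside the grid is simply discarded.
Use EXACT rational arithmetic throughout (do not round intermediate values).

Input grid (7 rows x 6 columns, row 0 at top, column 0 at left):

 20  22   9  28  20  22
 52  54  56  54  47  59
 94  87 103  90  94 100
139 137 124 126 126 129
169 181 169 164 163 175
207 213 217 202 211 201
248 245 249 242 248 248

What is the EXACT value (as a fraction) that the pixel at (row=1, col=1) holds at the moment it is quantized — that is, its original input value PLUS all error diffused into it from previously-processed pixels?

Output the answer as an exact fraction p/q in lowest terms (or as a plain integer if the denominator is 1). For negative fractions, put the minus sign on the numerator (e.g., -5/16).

(0,0): OLD=20 → NEW=0, ERR=20
(0,1): OLD=123/4 → NEW=0, ERR=123/4
(0,2): OLD=1437/64 → NEW=0, ERR=1437/64
(0,3): OLD=38731/1024 → NEW=0, ERR=38731/1024
(0,4): OLD=598797/16384 → NEW=0, ERR=598797/16384
(0,5): OLD=9958747/262144 → NEW=0, ERR=9958747/262144
(1,0): OLD=4097/64 → NEW=0, ERR=4097/64
(1,1): OLD=49703/512 → NEW=0, ERR=49703/512
Target (1,1): original=54, with diffused error = 49703/512

Answer: 49703/512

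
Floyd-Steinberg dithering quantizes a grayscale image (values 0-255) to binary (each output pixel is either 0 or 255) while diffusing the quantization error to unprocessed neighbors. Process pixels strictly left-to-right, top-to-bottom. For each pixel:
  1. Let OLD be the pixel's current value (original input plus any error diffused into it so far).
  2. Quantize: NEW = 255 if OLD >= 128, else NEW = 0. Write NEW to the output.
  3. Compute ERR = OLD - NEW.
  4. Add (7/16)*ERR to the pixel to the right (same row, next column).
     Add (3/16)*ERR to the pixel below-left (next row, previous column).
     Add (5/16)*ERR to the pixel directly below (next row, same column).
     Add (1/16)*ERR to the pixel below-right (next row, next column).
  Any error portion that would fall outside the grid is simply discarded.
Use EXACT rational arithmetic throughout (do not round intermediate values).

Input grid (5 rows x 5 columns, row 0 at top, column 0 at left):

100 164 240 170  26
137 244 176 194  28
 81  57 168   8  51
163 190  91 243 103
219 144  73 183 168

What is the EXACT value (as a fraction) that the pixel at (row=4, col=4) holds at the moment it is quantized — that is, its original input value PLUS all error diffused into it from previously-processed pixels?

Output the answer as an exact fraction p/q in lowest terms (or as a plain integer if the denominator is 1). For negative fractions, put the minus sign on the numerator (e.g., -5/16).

Answer: 14780542382200525/70368744177664

Derivation:
(0,0): OLD=100 → NEW=0, ERR=100
(0,1): OLD=831/4 → NEW=255, ERR=-189/4
(0,2): OLD=14037/64 → NEW=255, ERR=-2283/64
(0,3): OLD=158099/1024 → NEW=255, ERR=-103021/1024
(0,4): OLD=-295163/16384 → NEW=0, ERR=-295163/16384
(1,0): OLD=10201/64 → NEW=255, ERR=-6119/64
(1,1): OLD=95727/512 → NEW=255, ERR=-34833/512
(1,2): OLD=1855835/16384 → NEW=0, ERR=1855835/16384
(1,3): OLD=13533791/65536 → NEW=255, ERR=-3177889/65536
(1,4): OLD=-5381699/1048576 → NEW=0, ERR=-5381699/1048576
(2,0): OLD=314293/8192 → NEW=0, ERR=314293/8192
(2,1): OLD=17770071/262144 → NEW=0, ERR=17770071/262144
(2,2): OLD=921531205/4194304 → NEW=255, ERR=-148016315/4194304
(2,3): OLD=-1105654401/67108864 → NEW=0, ERR=-1105654401/67108864
(2,4): OLD=42044950201/1073741824 → NEW=0, ERR=42044950201/1073741824
(3,0): OLD=787268645/4194304 → NEW=255, ERR=-282278875/4194304
(3,1): OLD=5956603393/33554432 → NEW=255, ERR=-2599776767/33554432
(3,2): OLD=50704501019/1073741824 → NEW=0, ERR=50704501019/1073741824
(3,3): OLD=566178755091/2147483648 → NEW=255, ERR=18570424851/2147483648
(3,4): OLD=4054114587039/34359738368 → NEW=0, ERR=4054114587039/34359738368
(4,0): OLD=98484244427/536870912 → NEW=255, ERR=-38417838133/536870912
(4,1): OLD=1599937256971/17179869184 → NEW=0, ERR=1599937256971/17179869184
(4,2): OLD=34436612578949/274877906944 → NEW=0, ERR=34436612578949/274877906944
(4,3): OLD=1168062973839115/4398046511104 → NEW=255, ERR=46561113507595/4398046511104
(4,4): OLD=14780542382200525/70368744177664 → NEW=255, ERR=-3163487383103795/70368744177664
Target (4,4): original=168, with diffused error = 14780542382200525/70368744177664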